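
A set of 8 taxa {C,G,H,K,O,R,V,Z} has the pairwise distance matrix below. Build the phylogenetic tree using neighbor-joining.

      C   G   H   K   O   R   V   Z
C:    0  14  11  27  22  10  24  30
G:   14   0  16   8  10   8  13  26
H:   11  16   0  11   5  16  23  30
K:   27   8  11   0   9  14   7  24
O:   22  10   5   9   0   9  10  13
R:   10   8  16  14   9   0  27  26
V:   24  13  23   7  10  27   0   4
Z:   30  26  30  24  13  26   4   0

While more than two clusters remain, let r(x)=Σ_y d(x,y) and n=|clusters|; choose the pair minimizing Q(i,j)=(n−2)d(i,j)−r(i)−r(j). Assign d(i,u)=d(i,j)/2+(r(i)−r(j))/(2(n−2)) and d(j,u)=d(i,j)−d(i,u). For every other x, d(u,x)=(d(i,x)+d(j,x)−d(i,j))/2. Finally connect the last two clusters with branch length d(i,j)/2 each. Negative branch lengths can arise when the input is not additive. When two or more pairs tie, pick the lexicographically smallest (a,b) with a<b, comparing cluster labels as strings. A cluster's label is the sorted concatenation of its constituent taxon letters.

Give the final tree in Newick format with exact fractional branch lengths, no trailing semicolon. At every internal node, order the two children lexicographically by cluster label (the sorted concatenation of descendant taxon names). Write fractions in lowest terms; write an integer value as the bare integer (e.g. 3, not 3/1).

iteration 1: select V,Z (d=4, Q=-237); attach at lengths (-7/4, 23/4); label the merged cluster VZ
  updated: d(C,VZ)=25, d(G,VZ)=35/2, d(H,VZ)=49/2, d(K,VZ)=27/2, d(O,VZ)=19/2, d(R,VZ)=49/2
iteration 2: select C,R (d=10, Q=-281/2); attach at lengths (31/4, 9/4); label the merged cluster CR
  updated: d(CR,G)=6, d(CR,H)=17/2, d(CR,K)=31/2, d(CR,O)=21/2, d(CR,VZ)=79/4
iteration 3: select CR,G (d=6, Q=-375/4); attach at lengths (107/32, 85/32); label the merged cluster CGR
  updated: d(CGR,H)=37/4, d(CGR,K)=35/4, d(CGR,O)=29/4, d(CGR,VZ)=125/8
iteration 4: select H,O (d=5, Q=-131/2); attach at lengths (17/3, -2/3); label the merged cluster HO
  updated: d(CGR,HO)=23/4, d(HO,K)=15/2, d(HO,VZ)=29/2
iteration 5: select CGR,HO (d=23/4, Q=-371/8); attach at lengths (111/32, 73/32); label the merged cluster CGHOR
  updated: d(CGHOR,K)=21/4, d(CGHOR,VZ)=195/16
iteration 6: select CGHOR,K (d=21/4, Q=-495/16); attach at lengths (63/32, 105/32); label the merged cluster CGHKOR
  updated: d(CGHKOR,VZ)=327/32
iteration 7: select CGHKOR,VZ (d=327/32); attach at lengths (327/64, 327/64); label the merged cluster CGHKORVZ
final tree: (((((C:31/4,R:9/4):107/32,G:85/32):111/32,(H:17/3,O:-2/3):73/32):63/32,K:105/32):327/64,(V:-7/4,Z:23/4):327/64)
total length: 1479/32

(((((C:31/4,R:9/4):107/32,G:85/32):111/32,(H:17/3,O:-2/3):73/32):63/32,K:105/32):327/64,(V:-7/4,Z:23/4):327/64)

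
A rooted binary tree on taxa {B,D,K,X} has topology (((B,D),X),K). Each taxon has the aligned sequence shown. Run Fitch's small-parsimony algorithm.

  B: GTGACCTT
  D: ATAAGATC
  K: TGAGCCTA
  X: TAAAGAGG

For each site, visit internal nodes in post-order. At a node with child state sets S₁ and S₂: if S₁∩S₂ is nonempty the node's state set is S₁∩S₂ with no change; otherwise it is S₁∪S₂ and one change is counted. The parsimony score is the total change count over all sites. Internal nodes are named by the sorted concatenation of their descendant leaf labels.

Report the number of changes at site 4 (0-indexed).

site 0, node BD: B={G} ∪ D={A} → {A,G} (+1)
site 0, node BDX: BD={A,G} ∪ X={T} → {A,G,T} (+1)
site 0, node BDKX: BDX={A,G,T} ∩ K={T} → {T} (+0)
site 1, node BD: B={T} ∩ D={T} → {T} (+0)
site 1, node BDX: BD={T} ∪ X={A} → {A,T} (+1)
site 1, node BDKX: BDX={A,T} ∪ K={G} → {A,G,T} (+1)
site 2, node BD: B={G} ∪ D={A} → {A,G} (+1)
site 2, node BDX: BD={A,G} ∩ X={A} → {A} (+0)
site 2, node BDKX: BDX={A} ∩ K={A} → {A} (+0)
site 3, node BD: B={A} ∩ D={A} → {A} (+0)
site 3, node BDX: BD={A} ∩ X={A} → {A} (+0)
site 3, node BDKX: BDX={A} ∪ K={G} → {A,G} (+1)
site 4, node BD: B={C} ∪ D={G} → {C,G} (+1)
site 4, node BDX: BD={C,G} ∩ X={G} → {G} (+0)
site 4, node BDKX: BDX={G} ∪ K={C} → {C,G} (+1)
site 5, node BD: B={C} ∪ D={A} → {A,C} (+1)
site 5, node BDX: BD={A,C} ∩ X={A} → {A} (+0)
site 5, node BDKX: BDX={A} ∪ K={C} → {A,C} (+1)
site 6, node BD: B={T} ∩ D={T} → {T} (+0)
site 6, node BDX: BD={T} ∪ X={G} → {G,T} (+1)
site 6, node BDKX: BDX={G,T} ∩ K={T} → {T} (+0)
site 7, node BD: B={T} ∪ D={C} → {C,T} (+1)
site 7, node BDX: BD={C,T} ∪ X={G} → {C,G,T} (+1)
site 7, node BDKX: BDX={C,G,T} ∪ K={A} → {A,C,G,T} (+1)
per-site changes: [2, 2, 1, 1, 2, 2, 1, 3]; total = 14

2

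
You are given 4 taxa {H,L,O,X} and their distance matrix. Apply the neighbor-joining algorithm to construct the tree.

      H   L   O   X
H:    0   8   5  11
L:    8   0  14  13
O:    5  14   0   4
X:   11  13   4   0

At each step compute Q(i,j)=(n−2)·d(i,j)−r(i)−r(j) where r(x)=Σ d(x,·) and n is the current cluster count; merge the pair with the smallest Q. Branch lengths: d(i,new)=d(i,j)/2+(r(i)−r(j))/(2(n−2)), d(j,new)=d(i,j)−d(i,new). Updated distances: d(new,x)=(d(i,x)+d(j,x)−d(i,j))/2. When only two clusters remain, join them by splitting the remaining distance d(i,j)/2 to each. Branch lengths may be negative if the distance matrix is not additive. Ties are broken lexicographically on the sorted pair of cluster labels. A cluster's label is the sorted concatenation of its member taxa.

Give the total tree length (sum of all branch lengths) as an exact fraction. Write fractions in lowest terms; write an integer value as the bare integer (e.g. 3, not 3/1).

step 1: merge (H,L) at d=8, Q=-43; branch lengths H→5/4, L→27/4; new cluster HL
  updated: d(HL,O)=11/2, d(HL,X)=8
step 2: merge (HL,O) at d=11/2, Q=-35/2; branch lengths HL→19/4, O→3/4; new cluster HLO
  updated: d(HLO,X)=13/4
step 3: merge (HLO,X) at d=13/4; branch lengths HLO→13/8, X→13/8; new cluster HLOX
final tree: (((H:5/4,L:27/4):19/4,O:3/4):13/8,X:13/8)
total length: 67/4

67/4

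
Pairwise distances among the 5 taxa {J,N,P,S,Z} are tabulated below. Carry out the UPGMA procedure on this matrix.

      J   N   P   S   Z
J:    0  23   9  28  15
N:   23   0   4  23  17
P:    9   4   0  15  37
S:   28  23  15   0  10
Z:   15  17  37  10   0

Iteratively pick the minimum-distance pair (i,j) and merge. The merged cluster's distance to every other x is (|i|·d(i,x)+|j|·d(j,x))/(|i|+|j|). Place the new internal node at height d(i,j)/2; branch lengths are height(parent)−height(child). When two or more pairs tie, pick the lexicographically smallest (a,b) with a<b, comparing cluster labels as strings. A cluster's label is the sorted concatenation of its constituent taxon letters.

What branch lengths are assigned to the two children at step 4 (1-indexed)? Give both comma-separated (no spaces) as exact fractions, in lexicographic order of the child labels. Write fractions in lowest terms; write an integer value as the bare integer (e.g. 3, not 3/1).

13/4,25/4

step 1: merge (N,P) at d=4; branch lengths N→2, P→2; new cluster NP
  updated: d(J,NP)=16, d(NP,S)=19, d(NP,Z)=27
step 2: merge (S,Z) at d=10; branch lengths S→5, Z→5; new cluster SZ
  updated: d(J,SZ)=43/2, d(NP,SZ)=23
step 3: merge (J,NP) at d=16; branch lengths J→8, NP→6; new cluster JNP
  updated: d(JNP,SZ)=45/2
step 4: merge (JNP,SZ) at d=45/2; branch lengths JNP→13/4, SZ→25/4; new cluster JNPSZ
final tree: ((J:8,(N:2,P:2):6):13/4,(S:5,Z:5):25/4)
total length: 75/2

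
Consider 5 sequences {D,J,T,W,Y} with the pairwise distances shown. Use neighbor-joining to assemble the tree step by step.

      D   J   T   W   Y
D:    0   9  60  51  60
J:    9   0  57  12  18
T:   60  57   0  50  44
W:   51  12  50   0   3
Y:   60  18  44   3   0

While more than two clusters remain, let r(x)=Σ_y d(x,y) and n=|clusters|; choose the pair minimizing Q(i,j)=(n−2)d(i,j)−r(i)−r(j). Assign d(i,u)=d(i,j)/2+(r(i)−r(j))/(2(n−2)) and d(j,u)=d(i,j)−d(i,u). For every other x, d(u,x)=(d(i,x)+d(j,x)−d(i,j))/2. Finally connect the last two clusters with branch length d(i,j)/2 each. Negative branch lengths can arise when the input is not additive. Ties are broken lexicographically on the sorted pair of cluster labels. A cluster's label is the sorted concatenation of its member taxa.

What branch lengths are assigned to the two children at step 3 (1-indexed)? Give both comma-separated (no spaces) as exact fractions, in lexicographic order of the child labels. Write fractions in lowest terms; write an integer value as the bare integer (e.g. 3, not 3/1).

iteration 1: select D,J (d=9, Q=-249); attach at lengths (37/2, -19/2); label the merged cluster DJ
  updated: d(DJ,T)=54, d(DJ,W)=27, d(DJ,Y)=69/2
iteration 2: select DJ,T (d=54, Q=-311/2); attach at lengths (151/8, 281/8); label the merged cluster DJT
  updated: d(DJT,W)=23/2, d(DJT,Y)=49/4
iteration 3: select DJT,W (d=23/2, Q=-107/4); attach at lengths (83/8, 9/8); label the merged cluster DJTW
  updated: d(DJTW,Y)=15/8
iteration 4: select DJTW,Y (d=15/8); attach at lengths (15/16, 15/16); label the merged cluster DJTWY
final tree: ((((D:37/2,J:-19/2):151/8,T:281/8):83/8,W:9/8):15/16,Y:15/16)
total length: 611/8

83/8,9/8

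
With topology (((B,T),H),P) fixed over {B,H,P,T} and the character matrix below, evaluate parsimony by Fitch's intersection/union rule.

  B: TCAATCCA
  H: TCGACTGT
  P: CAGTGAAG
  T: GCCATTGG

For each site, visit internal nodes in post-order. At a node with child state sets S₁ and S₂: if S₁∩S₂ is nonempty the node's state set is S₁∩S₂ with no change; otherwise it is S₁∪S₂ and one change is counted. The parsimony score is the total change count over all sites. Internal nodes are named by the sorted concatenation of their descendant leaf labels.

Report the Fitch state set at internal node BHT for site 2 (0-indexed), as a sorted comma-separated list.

BT@0: {T} ∪ {G} = {G,T} (union, +1)
BHT@0: {G,T} ∩ {T} = {T} (intersection, +0)
BHPT@0: {T} ∪ {C} = {C,T} (union, +1)
BT@1: {C} ∩ {C} = {C} (intersection, +0)
BHT@1: {C} ∩ {C} = {C} (intersection, +0)
BHPT@1: {C} ∪ {A} = {A,C} (union, +1)
BT@2: {A} ∪ {C} = {A,C} (union, +1)
BHT@2: {A,C} ∪ {G} = {A,C,G} (union, +1)
BHPT@2: {A,C,G} ∩ {G} = {G} (intersection, +0)
BT@3: {A} ∩ {A} = {A} (intersection, +0)
BHT@3: {A} ∩ {A} = {A} (intersection, +0)
BHPT@3: {A} ∪ {T} = {A,T} (union, +1)
BT@4: {T} ∩ {T} = {T} (intersection, +0)
BHT@4: {T} ∪ {C} = {C,T} (union, +1)
BHPT@4: {C,T} ∪ {G} = {C,G,T} (union, +1)
BT@5: {C} ∪ {T} = {C,T} (union, +1)
BHT@5: {C,T} ∩ {T} = {T} (intersection, +0)
BHPT@5: {T} ∪ {A} = {A,T} (union, +1)
BT@6: {C} ∪ {G} = {C,G} (union, +1)
BHT@6: {C,G} ∩ {G} = {G} (intersection, +0)
BHPT@6: {G} ∪ {A} = {A,G} (union, +1)
BT@7: {A} ∪ {G} = {A,G} (union, +1)
BHT@7: {A,G} ∪ {T} = {A,G,T} (union, +1)
BHPT@7: {A,G,T} ∩ {G} = {G} (intersection, +0)
per-site changes: [2, 1, 2, 1, 2, 2, 2, 2]; total = 14

A,C,G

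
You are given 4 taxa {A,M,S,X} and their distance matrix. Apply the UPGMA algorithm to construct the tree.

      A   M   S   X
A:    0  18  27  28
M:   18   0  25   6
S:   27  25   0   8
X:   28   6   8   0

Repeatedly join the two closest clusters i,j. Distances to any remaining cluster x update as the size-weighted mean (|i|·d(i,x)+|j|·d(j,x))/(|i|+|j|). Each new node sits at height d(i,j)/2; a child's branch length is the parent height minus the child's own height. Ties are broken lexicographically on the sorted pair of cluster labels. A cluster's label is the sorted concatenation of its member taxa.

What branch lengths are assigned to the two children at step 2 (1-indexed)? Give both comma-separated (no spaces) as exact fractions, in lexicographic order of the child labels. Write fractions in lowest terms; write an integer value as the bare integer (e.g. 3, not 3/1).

21/4,33/4

iteration 1: select M,X (d=6); attach at lengths (3, 3); label the merged cluster MX
  updated: d(A,MX)=23, d(MX,S)=33/2
iteration 2: select MX,S (d=33/2); attach at lengths (21/4, 33/4); label the merged cluster MSX
  updated: d(A,MSX)=73/3
iteration 3: select A,MSX (d=73/3); attach at lengths (73/6, 47/12); label the merged cluster AMSX
final tree: (A:73/6,((M:3,X:3):21/4,S:33/4):47/12)
total length: 427/12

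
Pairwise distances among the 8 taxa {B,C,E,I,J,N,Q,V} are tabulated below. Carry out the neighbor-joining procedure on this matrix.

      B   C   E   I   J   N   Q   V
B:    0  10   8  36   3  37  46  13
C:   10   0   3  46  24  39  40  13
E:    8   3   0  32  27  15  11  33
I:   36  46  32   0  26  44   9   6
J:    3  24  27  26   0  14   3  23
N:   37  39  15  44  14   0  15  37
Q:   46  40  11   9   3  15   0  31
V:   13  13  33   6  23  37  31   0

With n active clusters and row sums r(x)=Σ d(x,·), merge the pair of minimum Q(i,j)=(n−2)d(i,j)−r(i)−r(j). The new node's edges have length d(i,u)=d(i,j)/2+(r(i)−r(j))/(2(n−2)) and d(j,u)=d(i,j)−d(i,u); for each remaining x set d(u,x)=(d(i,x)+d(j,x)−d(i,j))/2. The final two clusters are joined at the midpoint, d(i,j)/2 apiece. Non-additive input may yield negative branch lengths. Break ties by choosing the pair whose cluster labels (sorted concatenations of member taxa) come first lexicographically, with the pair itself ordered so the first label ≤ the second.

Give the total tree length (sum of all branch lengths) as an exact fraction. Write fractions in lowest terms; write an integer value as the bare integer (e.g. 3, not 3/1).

iteration 1: select I,V (d=6, Q=-319); attach at lengths (79/12, -7/12); label the merged cluster IV
  updated: d(B,IV)=43/2, d(C,IV)=53/2, d(E,IV)=59/2, d(IV,J)=43/2, d(IV,N)=75/2, d(IV,Q)=17
iteration 2: select C,E (d=3, Q=-221); attach at lengths (32/5, -17/5); label the merged cluster CE
  updated: d(B,CE)=15/2, d(CE,IV)=53/2, d(CE,J)=24, d(CE,N)=51/2, d(CE,Q)=24
iteration 3: select B,CE (d=15/2, Q=-385/2); attach at lengths (75/16, 45/16); label the merged cluster BCE
  updated: d(BCE,IV)=81/4, d(BCE,J)=39/4, d(BCE,N)=55/2, d(BCE,Q)=125/4
iteration 4: select BCE,IV (d=81/4, Q=-497/4); attach at lengths (71/8, 91/8); label the merged cluster BCEIV
  updated: d(BCEIV,J)=11/2, d(BCEIV,N)=179/8, d(BCEIV,Q)=14
iteration 5: select BCEIV,J (d=11/2, Q=-427/8); attach at lengths (243/32, -67/32); label the merged cluster BCEIJV
  updated: d(BCEIJV,N)=247/16, d(BCEIJV,Q)=23/4
iteration 6: select BCEIJV,N (d=247/16, Q=-579/16); attach at lengths (99/32, 395/32); label the merged cluster BCEIJNV
  updated: d(BCEIJNV,Q)=85/32
iteration 7: select BCEIJNV,Q (d=85/32); attach at lengths (85/64, 85/64); label the merged cluster BCEIJNQV
final tree: (((((B:75/16,(C:32/5,E:-17/5):45/16):71/8,(I:79/12,V:-7/12):91/8):243/32,J:-67/32):99/32,N:395/32):85/64,Q:85/64)
total length: 1931/32

1931/32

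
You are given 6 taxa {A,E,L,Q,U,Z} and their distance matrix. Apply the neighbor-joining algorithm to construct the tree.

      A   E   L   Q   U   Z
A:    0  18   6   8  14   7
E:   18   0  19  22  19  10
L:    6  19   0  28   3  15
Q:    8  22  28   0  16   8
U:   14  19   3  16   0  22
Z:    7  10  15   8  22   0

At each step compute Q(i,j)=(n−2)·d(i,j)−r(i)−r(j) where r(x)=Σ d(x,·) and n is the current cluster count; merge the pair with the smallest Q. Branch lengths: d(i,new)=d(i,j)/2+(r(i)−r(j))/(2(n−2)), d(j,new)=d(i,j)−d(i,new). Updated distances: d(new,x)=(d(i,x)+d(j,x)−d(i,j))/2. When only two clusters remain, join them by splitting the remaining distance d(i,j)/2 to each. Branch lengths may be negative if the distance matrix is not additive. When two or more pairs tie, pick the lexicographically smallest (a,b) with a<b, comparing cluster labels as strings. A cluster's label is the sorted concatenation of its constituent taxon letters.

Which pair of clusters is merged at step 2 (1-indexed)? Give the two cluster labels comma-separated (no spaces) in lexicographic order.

A,LU

1. join L+U (d=3, Q=-133) ⇒ LU; edges |L|=9/8, |U|=15/8
  updated: d(A,LU)=17/2, d(E,LU)=35/2, d(LU,Q)=41/2, d(LU,Z)=17
2. join A+LU (d=17/2, Q=-159/2) ⇒ ALU; edges |A|=7/12, |LU|=95/12
  updated: d(ALU,E)=27/2, d(ALU,Q)=10, d(ALU,Z)=31/4
3. join ALU+Q (d=10, Q=-205/4) ⇒ ALQU; edges |ALU|=45/16, |Q|=115/16
  updated: d(ALQU,E)=51/4, d(ALQU,Z)=23/8
4. join ALQU+E (d=51/4, Q=-205/8) ⇒ AELQU; edges |ALQU|=45/16, |E|=159/16
  updated: d(AELQU,Z)=1/16
5. join AELQU+Z (d=1/16) ⇒ AELQUZ; edges |AELQU|=1/32, |Z|=1/32
final tree: ((((A:7/12,(L:9/8,U:15/8):95/12):45/16,Q:115/16):45/16,E:159/16):1/32,Z:1/32)
total length: 549/16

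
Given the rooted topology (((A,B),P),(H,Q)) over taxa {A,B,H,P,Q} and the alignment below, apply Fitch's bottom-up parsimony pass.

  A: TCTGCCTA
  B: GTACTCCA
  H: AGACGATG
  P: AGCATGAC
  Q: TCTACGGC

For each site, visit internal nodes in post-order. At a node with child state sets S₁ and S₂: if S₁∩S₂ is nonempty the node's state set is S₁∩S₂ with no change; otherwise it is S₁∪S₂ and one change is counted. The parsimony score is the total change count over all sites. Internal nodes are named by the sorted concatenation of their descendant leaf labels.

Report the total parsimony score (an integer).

22

site 0, node AB: A={T} ∪ B={G} → {G,T} (+1)
site 0, node ABP: AB={G,T} ∪ P={A} → {A,G,T} (+1)
site 0, node HQ: H={A} ∪ Q={T} → {A,T} (+1)
site 0, node ABHPQ: ABP={A,G,T} ∩ HQ={A,T} → {A,T} (+0)
site 1, node AB: A={C} ∪ B={T} → {C,T} (+1)
site 1, node ABP: AB={C,T} ∪ P={G} → {C,G,T} (+1)
site 1, node HQ: H={G} ∪ Q={C} → {C,G} (+1)
site 1, node ABHPQ: ABP={C,G,T} ∩ HQ={C,G} → {C,G} (+0)
site 2, node AB: A={T} ∪ B={A} → {A,T} (+1)
site 2, node ABP: AB={A,T} ∪ P={C} → {A,C,T} (+1)
site 2, node HQ: H={A} ∪ Q={T} → {A,T} (+1)
site 2, node ABHPQ: ABP={A,C,T} ∩ HQ={A,T} → {A,T} (+0)
site 3, node AB: A={G} ∪ B={C} → {C,G} (+1)
site 3, node ABP: AB={C,G} ∪ P={A} → {A,C,G} (+1)
site 3, node HQ: H={C} ∪ Q={A} → {A,C} (+1)
site 3, node ABHPQ: ABP={A,C,G} ∩ HQ={A,C} → {A,C} (+0)
site 4, node AB: A={C} ∪ B={T} → {C,T} (+1)
site 4, node ABP: AB={C,T} ∩ P={T} → {T} (+0)
site 4, node HQ: H={G} ∪ Q={C} → {C,G} (+1)
site 4, node ABHPQ: ABP={T} ∪ HQ={C,G} → {C,G,T} (+1)
site 5, node AB: A={C} ∩ B={C} → {C} (+0)
site 5, node ABP: AB={C} ∪ P={G} → {C,G} (+1)
site 5, node HQ: H={A} ∪ Q={G} → {A,G} (+1)
site 5, node ABHPQ: ABP={C,G} ∩ HQ={A,G} → {G} (+0)
site 6, node AB: A={T} ∪ B={C} → {C,T} (+1)
site 6, node ABP: AB={C,T} ∪ P={A} → {A,C,T} (+1)
site 6, node HQ: H={T} ∪ Q={G} → {G,T} (+1)
site 6, node ABHPQ: ABP={A,C,T} ∩ HQ={G,T} → {T} (+0)
site 7, node AB: A={A} ∩ B={A} → {A} (+0)
site 7, node ABP: AB={A} ∪ P={C} → {A,C} (+1)
site 7, node HQ: H={G} ∪ Q={C} → {C,G} (+1)
site 7, node ABHPQ: ABP={A,C} ∩ HQ={C,G} → {C} (+0)
per-site changes: [3, 3, 3, 3, 3, 2, 3, 2]; total = 22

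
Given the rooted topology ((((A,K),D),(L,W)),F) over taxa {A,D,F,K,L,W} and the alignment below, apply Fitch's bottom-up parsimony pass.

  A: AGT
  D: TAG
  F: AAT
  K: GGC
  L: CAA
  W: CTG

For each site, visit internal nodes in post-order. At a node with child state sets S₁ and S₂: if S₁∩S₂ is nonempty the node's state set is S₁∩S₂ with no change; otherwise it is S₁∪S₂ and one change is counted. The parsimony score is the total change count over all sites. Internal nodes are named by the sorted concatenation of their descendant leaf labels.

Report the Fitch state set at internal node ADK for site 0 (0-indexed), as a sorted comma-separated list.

AK@0: {A} ∪ {G} = {A,G} (union, +1)
ADK@0: {A,G} ∪ {T} = {A,G,T} (union, +1)
LW@0: {C} ∩ {C} = {C} (intersection, +0)
ADKLW@0: {A,G,T} ∪ {C} = {A,C,G,T} (union, +1)
ADFKLW@0: {A,C,G,T} ∩ {A} = {A} (intersection, +0)
AK@1: {G} ∩ {G} = {G} (intersection, +0)
ADK@1: {G} ∪ {A} = {A,G} (union, +1)
LW@1: {A} ∪ {T} = {A,T} (union, +1)
ADKLW@1: {A,G} ∩ {A,T} = {A} (intersection, +0)
ADFKLW@1: {A} ∩ {A} = {A} (intersection, +0)
AK@2: {T} ∪ {C} = {C,T} (union, +1)
ADK@2: {C,T} ∪ {G} = {C,G,T} (union, +1)
LW@2: {A} ∪ {G} = {A,G} (union, +1)
ADKLW@2: {C,G,T} ∩ {A,G} = {G} (intersection, +0)
ADFKLW@2: {G} ∪ {T} = {G,T} (union, +1)
per-site changes: [3, 2, 4]; total = 9

A,G,T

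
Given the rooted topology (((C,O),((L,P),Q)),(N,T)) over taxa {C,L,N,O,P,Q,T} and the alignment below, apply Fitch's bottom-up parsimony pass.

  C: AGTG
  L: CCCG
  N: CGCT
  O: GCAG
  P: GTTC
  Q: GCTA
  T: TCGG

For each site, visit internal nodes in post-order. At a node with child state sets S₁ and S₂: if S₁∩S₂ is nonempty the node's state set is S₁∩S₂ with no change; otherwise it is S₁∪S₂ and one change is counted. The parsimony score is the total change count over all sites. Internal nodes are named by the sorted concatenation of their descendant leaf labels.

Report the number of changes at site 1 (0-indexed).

3

site 0, node CO: C={A} ∪ O={G} → {A,G} (+1)
site 0, node LP: L={C} ∪ P={G} → {C,G} (+1)
site 0, node LPQ: LP={C,G} ∩ Q={G} → {G} (+0)
site 0, node CLOPQ: CO={A,G} ∩ LPQ={G} → {G} (+0)
site 0, node NT: N={C} ∪ T={T} → {C,T} (+1)
site 0, node CLNOPQT: CLOPQ={G} ∪ NT={C,T} → {C,G,T} (+1)
site 1, node CO: C={G} ∪ O={C} → {C,G} (+1)
site 1, node LP: L={C} ∪ P={T} → {C,T} (+1)
site 1, node LPQ: LP={C,T} ∩ Q={C} → {C} (+0)
site 1, node CLOPQ: CO={C,G} ∩ LPQ={C} → {C} (+0)
site 1, node NT: N={G} ∪ T={C} → {C,G} (+1)
site 1, node CLNOPQT: CLOPQ={C} ∩ NT={C,G} → {C} (+0)
site 2, node CO: C={T} ∪ O={A} → {A,T} (+1)
site 2, node LP: L={C} ∪ P={T} → {C,T} (+1)
site 2, node LPQ: LP={C,T} ∩ Q={T} → {T} (+0)
site 2, node CLOPQ: CO={A,T} ∩ LPQ={T} → {T} (+0)
site 2, node NT: N={C} ∪ T={G} → {C,G} (+1)
site 2, node CLNOPQT: CLOPQ={T} ∪ NT={C,G} → {C,G,T} (+1)
site 3, node CO: C={G} ∩ O={G} → {G} (+0)
site 3, node LP: L={G} ∪ P={C} → {C,G} (+1)
site 3, node LPQ: LP={C,G} ∪ Q={A} → {A,C,G} (+1)
site 3, node CLOPQ: CO={G} ∩ LPQ={A,C,G} → {G} (+0)
site 3, node NT: N={T} ∪ T={G} → {G,T} (+1)
site 3, node CLNOPQT: CLOPQ={G} ∩ NT={G,T} → {G} (+0)
per-site changes: [4, 3, 4, 3]; total = 14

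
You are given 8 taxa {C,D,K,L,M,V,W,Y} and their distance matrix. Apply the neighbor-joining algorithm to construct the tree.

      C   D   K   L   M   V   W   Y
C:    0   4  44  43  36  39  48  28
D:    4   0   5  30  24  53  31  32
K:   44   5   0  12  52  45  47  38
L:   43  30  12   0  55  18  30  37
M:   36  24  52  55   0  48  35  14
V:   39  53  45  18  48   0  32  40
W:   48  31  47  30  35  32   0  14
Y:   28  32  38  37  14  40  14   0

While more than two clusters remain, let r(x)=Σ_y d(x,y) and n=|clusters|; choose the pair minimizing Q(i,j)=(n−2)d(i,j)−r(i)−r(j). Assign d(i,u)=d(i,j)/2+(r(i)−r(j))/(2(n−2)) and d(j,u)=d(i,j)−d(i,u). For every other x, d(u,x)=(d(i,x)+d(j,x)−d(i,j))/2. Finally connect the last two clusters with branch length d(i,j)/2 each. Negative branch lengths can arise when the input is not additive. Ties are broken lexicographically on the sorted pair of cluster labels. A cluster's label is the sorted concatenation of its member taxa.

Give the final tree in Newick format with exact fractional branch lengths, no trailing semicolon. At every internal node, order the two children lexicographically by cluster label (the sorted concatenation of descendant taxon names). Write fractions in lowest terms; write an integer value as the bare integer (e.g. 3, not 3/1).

(((((C:29/4,D:-13/4):155/12,((K:9,L:3):9,V:33/2):91/12):6,W:49/4):21/4,M:55/4):1/8,Y:1/8)

iteration 1: select C,D (d=4, Q=-397); attach at lengths (29/4, -13/4); label the merged cluster CD
  updated: d(CD,K)=45/2, d(CD,L)=69/2, d(CD,M)=28, d(CD,V)=44, d(CD,W)=75/2, d(CD,Y)=28
iteration 2: select K,L (d=12, Q=-343); attach at lengths (9, 3); label the merged cluster KL
  updated: d(CD,KL)=45/2, d(KL,M)=95/2, d(KL,V)=51/2, d(KL,W)=65/2, d(KL,Y)=63/2
iteration 3: select KL,V (d=51/2, Q=-247); attach at lengths (9, 33/2); label the merged cluster KLV
  updated: d(CD,KLV)=41/2, d(KLV,M)=35, d(KLV,W)=39/2, d(KLV,Y)=23
iteration 4: select CD,KLV (d=41/2, Q=-301/2); attach at lengths (155/12, 91/12); label the merged cluster CDKLV
  updated: d(CDKLV,M)=85/4, d(CDKLV,W)=73/4, d(CDKLV,Y)=61/4
iteration 5: select CDKLV,W (d=73/4, Q=-171/2); attach at lengths (6, 49/4); label the merged cluster CDKLVW
  updated: d(CDKLVW,M)=19, d(CDKLVW,Y)=11/2
iteration 6: select CDKLVW,M (d=19, Q=-77/2); attach at lengths (21/4, 55/4); label the merged cluster CDKLMVW
  updated: d(CDKLMVW,Y)=1/4
iteration 7: select CDKLMVW,Y (d=1/4); attach at lengths (1/8, 1/8); label the merged cluster CDKLMVWY
final tree: (((((C:29/4,D:-13/4):155/12,((K:9,L:3):9,V:33/2):91/12):6,W:49/4):21/4,M:55/4):1/8,Y:1/8)
total length: 199/2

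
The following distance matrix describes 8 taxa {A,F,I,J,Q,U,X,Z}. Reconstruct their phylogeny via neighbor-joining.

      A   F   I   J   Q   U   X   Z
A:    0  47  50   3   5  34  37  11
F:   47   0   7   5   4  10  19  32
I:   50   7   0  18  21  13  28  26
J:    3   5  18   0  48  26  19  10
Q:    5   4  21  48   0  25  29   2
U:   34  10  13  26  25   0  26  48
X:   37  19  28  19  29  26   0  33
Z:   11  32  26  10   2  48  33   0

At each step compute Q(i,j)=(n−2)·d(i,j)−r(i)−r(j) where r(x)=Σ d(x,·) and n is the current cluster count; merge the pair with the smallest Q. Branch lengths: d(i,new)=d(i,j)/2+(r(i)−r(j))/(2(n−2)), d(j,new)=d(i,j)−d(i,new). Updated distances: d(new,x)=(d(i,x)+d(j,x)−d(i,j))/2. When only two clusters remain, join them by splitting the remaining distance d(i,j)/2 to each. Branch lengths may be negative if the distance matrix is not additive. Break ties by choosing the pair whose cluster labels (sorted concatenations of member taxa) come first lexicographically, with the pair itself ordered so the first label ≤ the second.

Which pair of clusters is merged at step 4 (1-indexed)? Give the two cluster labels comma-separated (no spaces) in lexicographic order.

AJQZ,X

1. join A+J (d=3, Q=-298) ⇒ AJ; edges |A|=19/3, |J|=-10/3
  updated: d(AJ,F)=49/2, d(AJ,I)=65/2, d(AJ,Q)=25, d(AJ,U)=57/2, d(AJ,X)=53/2, d(AJ,Z)=9
2. join AJ+Z (d=9, Q=-251) ⇒ AJZ; edges |AJ|=41/10, |Z|=49/10
  updated: d(AJZ,F)=95/4, d(AJZ,I)=99/4, d(AJZ,Q)=9, d(AJZ,U)=135/4, d(AJZ,X)=101/4
3. join AJZ+Q (d=9, Q=-337/2) ⇒ AJQZ; edges |AJZ|=129/16, |Q|=15/16
  updated: d(AJQZ,F)=75/8, d(AJQZ,I)=147/8, d(AJQZ,U)=199/8, d(AJQZ,X)=181/8
4. join AJQZ+X (d=181/8, Q=-103) ⇒ AJQXZ; edges |AJQZ|=95/12, |X|=353/24
  updated: d(AJQXZ,F)=23/8, d(AJQXZ,I)=95/8, d(AJQXZ,U)=113/8
5. join AJQXZ+F (d=23/8, Q=-43) ⇒ AFJQXZ; edges |AJQXZ|=59/16, |F|=-13/16
  updated: d(AFJQXZ,I)=8, d(AFJQXZ,U)=85/8
6. join AFJQXZ+I (d=8, Q=-253/8) ⇒ AFIJQXZ; edges |AFJQXZ|=45/16, |I|=83/16
  updated: d(AFIJQXZ,U)=125/16
7. join AFIJQXZ+U (d=125/16) ⇒ AFIJQUXZ; edges |AFIJQXZ|=125/32, |U|=125/32
final tree: (((((((A:19/3,J:-10/3):41/10,Z:49/10):129/16,Q:15/16):95/12,X:353/24):59/16,F:-13/16):45/16,I:83/16):125/32,U:125/32)
total length: 997/16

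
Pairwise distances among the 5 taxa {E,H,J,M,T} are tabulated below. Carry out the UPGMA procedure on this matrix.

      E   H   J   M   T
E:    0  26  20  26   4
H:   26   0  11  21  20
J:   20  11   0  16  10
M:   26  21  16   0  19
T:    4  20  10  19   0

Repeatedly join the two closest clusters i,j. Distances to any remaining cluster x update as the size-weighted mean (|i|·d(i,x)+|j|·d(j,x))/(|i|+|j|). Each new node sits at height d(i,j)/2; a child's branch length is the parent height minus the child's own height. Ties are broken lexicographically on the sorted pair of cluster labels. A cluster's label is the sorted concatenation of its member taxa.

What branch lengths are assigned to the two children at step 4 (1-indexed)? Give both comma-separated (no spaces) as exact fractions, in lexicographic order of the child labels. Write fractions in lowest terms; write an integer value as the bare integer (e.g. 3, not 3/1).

97/12,5/6

iteration 1: select E,T (d=4); attach at lengths (2, 2); label the merged cluster ET
  updated: d(ET,H)=23, d(ET,J)=15, d(ET,M)=45/2
iteration 2: select H,J (d=11); attach at lengths (11/2, 11/2); label the merged cluster HJ
  updated: d(ET,HJ)=19, d(HJ,M)=37/2
iteration 3: select HJ,M (d=37/2); attach at lengths (15/4, 37/4); label the merged cluster HJM
  updated: d(ET,HJM)=121/6
iteration 4: select ET,HJM (d=121/6); attach at lengths (97/12, 5/6); label the merged cluster EHJMT
final tree: ((E:2,T:2):97/12,((H:11/2,J:11/2):15/4,M:37/4):5/6)
total length: 443/12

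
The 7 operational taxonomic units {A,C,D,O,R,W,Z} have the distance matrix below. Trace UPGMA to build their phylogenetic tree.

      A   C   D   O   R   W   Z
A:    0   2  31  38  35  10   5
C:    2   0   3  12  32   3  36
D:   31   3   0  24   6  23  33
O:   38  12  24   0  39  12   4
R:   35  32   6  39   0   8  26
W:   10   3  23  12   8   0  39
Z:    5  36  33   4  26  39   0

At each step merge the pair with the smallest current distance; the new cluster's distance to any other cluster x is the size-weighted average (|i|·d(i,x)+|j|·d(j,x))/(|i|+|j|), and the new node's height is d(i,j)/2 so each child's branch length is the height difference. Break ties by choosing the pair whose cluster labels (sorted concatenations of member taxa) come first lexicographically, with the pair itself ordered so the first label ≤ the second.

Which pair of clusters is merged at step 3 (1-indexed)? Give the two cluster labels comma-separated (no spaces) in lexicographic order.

1. join A+C (d=2) ⇒ AC; edges |A|=1, |C|=1
  updated: d(AC,D)=17, d(AC,O)=25, d(AC,R)=67/2, d(AC,W)=13/2, d(AC,Z)=41/2
2. join O+Z (d=4) ⇒ OZ; edges |O|=2, |Z|=2
  updated: d(AC,OZ)=91/4, d(D,OZ)=57/2, d(OZ,R)=65/2, d(OZ,W)=51/2
3. join D+R (d=6) ⇒ DR; edges |D|=3, |R|=3
  updated: d(AC,DR)=101/4, d(DR,OZ)=61/2, d(DR,W)=31/2
4. join AC+W (d=13/2) ⇒ ACW; edges |AC|=9/4, |W|=13/4
  updated: d(ACW,DR)=22, d(ACW,OZ)=71/3
5. join ACW+DR (d=22) ⇒ ACDRW; edges |ACW|=31/4, |DR|=8
  updated: d(ACDRW,OZ)=132/5
6. join ACDRW+OZ (d=132/5) ⇒ ACDORWZ; edges |ACDRW|=11/5, |OZ|=56/5
final tree: ((((A:1,C:1):9/4,W:13/4):31/4,(D:3,R:3):8):11/5,(O:2,Z:2):56/5)
total length: 933/20

D,R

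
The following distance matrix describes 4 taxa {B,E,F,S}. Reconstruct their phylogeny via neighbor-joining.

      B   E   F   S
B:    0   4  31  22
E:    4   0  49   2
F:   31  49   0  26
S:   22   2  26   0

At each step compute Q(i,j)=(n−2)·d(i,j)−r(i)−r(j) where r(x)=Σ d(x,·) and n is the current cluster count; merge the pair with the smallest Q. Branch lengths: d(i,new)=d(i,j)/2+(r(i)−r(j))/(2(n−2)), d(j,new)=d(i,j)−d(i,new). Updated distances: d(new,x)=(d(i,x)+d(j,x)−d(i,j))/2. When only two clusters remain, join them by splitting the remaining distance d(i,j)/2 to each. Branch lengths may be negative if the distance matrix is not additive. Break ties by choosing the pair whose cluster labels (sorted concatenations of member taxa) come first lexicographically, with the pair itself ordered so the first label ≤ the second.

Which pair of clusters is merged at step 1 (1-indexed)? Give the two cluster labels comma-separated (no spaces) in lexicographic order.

step 1: merge (B,E) at d=4, Q=-104; branch lengths B→5/2, E→3/2; new cluster BE
  updated: d(BE,F)=38, d(BE,S)=10
step 2: merge (BE,F) at d=38, Q=-74; branch lengths BE→11, F→27; new cluster BEF
  updated: d(BEF,S)=-1
step 3: merge (BEF,S) at d=-1; branch lengths BEF→-1/2, S→-1/2; new cluster BEFS
final tree: (((B:5/2,E:3/2):11,F:27):-1/2,S:-1/2)
total length: 41

B,E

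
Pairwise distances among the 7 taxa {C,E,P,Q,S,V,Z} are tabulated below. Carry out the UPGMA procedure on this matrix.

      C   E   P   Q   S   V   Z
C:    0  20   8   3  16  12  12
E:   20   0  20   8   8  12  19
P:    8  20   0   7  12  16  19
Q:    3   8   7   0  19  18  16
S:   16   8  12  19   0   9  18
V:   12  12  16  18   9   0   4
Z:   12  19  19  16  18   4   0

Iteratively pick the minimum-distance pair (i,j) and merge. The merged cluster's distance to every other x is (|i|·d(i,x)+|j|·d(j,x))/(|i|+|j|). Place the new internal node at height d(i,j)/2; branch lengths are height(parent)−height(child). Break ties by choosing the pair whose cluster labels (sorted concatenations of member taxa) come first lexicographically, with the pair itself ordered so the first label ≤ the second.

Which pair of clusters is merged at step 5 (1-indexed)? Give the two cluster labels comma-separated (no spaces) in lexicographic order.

step 1: merge (C,Q) at d=3; branch lengths C→3/2, Q→3/2; new cluster CQ
  updated: d(CQ,E)=14, d(CQ,P)=15/2, d(CQ,S)=35/2, d(CQ,V)=15, d(CQ,Z)=14
step 2: merge (V,Z) at d=4; branch lengths V→2, Z→2; new cluster VZ
  updated: d(CQ,VZ)=29/2, d(E,VZ)=31/2, d(P,VZ)=35/2, d(S,VZ)=27/2
step 3: merge (CQ,P) at d=15/2; branch lengths CQ→9/4, P→15/4; new cluster CPQ
  updated: d(CPQ,E)=16, d(CPQ,S)=47/3, d(CPQ,VZ)=31/2
step 4: merge (E,S) at d=8; branch lengths E→4, S→4; new cluster ES
  updated: d(CPQ,ES)=95/6, d(ES,VZ)=29/2
step 5: merge (ES,VZ) at d=29/2; branch lengths ES→13/4, VZ→21/4; new cluster ESVZ
  updated: d(CPQ,ESVZ)=47/3
step 6: merge (CPQ,ESVZ) at d=47/3; branch lengths CPQ→49/12, ESVZ→7/12; new cluster CEPQSVZ
final tree: (((C:3/2,Q:3/2):9/4,P:15/4):49/12,((E:4,S:4):13/4,(V:2,Z:2):21/4):7/12)
total length: 205/6

ES,VZ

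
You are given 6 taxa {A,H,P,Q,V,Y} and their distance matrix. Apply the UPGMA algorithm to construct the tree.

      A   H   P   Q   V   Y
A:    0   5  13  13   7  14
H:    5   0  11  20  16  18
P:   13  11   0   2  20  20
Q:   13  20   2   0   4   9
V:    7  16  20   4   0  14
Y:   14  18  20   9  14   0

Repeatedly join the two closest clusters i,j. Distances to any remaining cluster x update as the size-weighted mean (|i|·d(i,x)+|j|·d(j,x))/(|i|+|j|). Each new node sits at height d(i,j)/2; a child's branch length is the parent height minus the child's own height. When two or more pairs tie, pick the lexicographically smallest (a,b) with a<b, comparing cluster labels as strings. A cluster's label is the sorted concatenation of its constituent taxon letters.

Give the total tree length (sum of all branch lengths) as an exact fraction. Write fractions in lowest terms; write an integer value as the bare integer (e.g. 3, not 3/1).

31

iteration 1: select P,Q (d=2); attach at lengths (1, 1); label the merged cluster PQ
  updated: d(A,PQ)=13, d(H,PQ)=31/2, d(PQ,V)=12, d(PQ,Y)=29/2
iteration 2: select A,H (d=5); attach at lengths (5/2, 5/2); label the merged cluster AH
  updated: d(AH,PQ)=57/4, d(AH,V)=23/2, d(AH,Y)=16
iteration 3: select AH,V (d=23/2); attach at lengths (13/4, 23/4); label the merged cluster AHV
  updated: d(AHV,PQ)=27/2, d(AHV,Y)=46/3
iteration 4: select AHV,PQ (d=27/2); attach at lengths (1, 23/4); label the merged cluster AHPQV
  updated: d(AHPQV,Y)=15
iteration 5: select AHPQV,Y (d=15); attach at lengths (3/4, 15/2); label the merged cluster AHPQVY
final tree: ((((A:5/2,H:5/2):13/4,V:23/4):1,(P:1,Q:1):23/4):3/4,Y:15/2)
total length: 31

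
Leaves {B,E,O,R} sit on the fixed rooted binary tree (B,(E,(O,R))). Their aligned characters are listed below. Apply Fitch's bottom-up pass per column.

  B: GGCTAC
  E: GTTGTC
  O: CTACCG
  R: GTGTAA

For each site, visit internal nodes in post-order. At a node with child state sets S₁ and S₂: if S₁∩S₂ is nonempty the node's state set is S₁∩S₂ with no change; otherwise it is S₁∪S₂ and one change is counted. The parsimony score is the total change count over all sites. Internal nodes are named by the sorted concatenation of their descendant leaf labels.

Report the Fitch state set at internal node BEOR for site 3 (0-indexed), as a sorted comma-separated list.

[col 0] OR: children O:{C}, R:{G} ∪→ {C,G}; cost 1
[col 0] EOR: children E:{G}, OR:{C,G} ∩→ {G}; cost 0
[col 0] BEOR: children B:{G}, EOR:{G} ∩→ {G}; cost 0
[col 1] OR: children O:{T}, R:{T} ∩→ {T}; cost 0
[col 1] EOR: children E:{T}, OR:{T} ∩→ {T}; cost 0
[col 1] BEOR: children B:{G}, EOR:{T} ∪→ {G,T}; cost 1
[col 2] OR: children O:{A}, R:{G} ∪→ {A,G}; cost 1
[col 2] EOR: children E:{T}, OR:{A,G} ∪→ {A,G,T}; cost 1
[col 2] BEOR: children B:{C}, EOR:{A,G,T} ∪→ {A,C,G,T}; cost 1
[col 3] OR: children O:{C}, R:{T} ∪→ {C,T}; cost 1
[col 3] EOR: children E:{G}, OR:{C,T} ∪→ {C,G,T}; cost 1
[col 3] BEOR: children B:{T}, EOR:{C,G,T} ∩→ {T}; cost 0
[col 4] OR: children O:{C}, R:{A} ∪→ {A,C}; cost 1
[col 4] EOR: children E:{T}, OR:{A,C} ∪→ {A,C,T}; cost 1
[col 4] BEOR: children B:{A}, EOR:{A,C,T} ∩→ {A}; cost 0
[col 5] OR: children O:{G}, R:{A} ∪→ {A,G}; cost 1
[col 5] EOR: children E:{C}, OR:{A,G} ∪→ {A,C,G}; cost 1
[col 5] BEOR: children B:{C}, EOR:{A,C,G} ∩→ {C}; cost 0
per-site changes: [1, 1, 3, 2, 2, 2]; total = 11

T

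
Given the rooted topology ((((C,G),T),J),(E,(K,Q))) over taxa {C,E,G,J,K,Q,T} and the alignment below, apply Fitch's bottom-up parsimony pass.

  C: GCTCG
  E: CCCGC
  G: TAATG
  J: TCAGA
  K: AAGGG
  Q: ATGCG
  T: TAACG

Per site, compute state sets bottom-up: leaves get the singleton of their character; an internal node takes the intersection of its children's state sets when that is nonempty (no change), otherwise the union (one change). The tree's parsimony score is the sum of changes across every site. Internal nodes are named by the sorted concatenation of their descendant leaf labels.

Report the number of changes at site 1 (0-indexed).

site 0, node CG: C={G} ∪ G={T} → {G,T} (+1)
site 0, node CGT: CG={G,T} ∩ T={T} → {T} (+0)
site 0, node CGJT: CGT={T} ∩ J={T} → {T} (+0)
site 0, node KQ: K={A} ∩ Q={A} → {A} (+0)
site 0, node EKQ: E={C} ∪ KQ={A} → {A,C} (+1)
site 0, node CEGJKQT: CGJT={T} ∪ EKQ={A,C} → {A,C,T} (+1)
site 1, node CG: C={C} ∪ G={A} → {A,C} (+1)
site 1, node CGT: CG={A,C} ∩ T={A} → {A} (+0)
site 1, node CGJT: CGT={A} ∪ J={C} → {A,C} (+1)
site 1, node KQ: K={A} ∪ Q={T} → {A,T} (+1)
site 1, node EKQ: E={C} ∪ KQ={A,T} → {A,C,T} (+1)
site 1, node CEGJKQT: CGJT={A,C} ∩ EKQ={A,C,T} → {A,C} (+0)
site 2, node CG: C={T} ∪ G={A} → {A,T} (+1)
site 2, node CGT: CG={A,T} ∩ T={A} → {A} (+0)
site 2, node CGJT: CGT={A} ∩ J={A} → {A} (+0)
site 2, node KQ: K={G} ∩ Q={G} → {G} (+0)
site 2, node EKQ: E={C} ∪ KQ={G} → {C,G} (+1)
site 2, node CEGJKQT: CGJT={A} ∪ EKQ={C,G} → {A,C,G} (+1)
site 3, node CG: C={C} ∪ G={T} → {C,T} (+1)
site 3, node CGT: CG={C,T} ∩ T={C} → {C} (+0)
site 3, node CGJT: CGT={C} ∪ J={G} → {C,G} (+1)
site 3, node KQ: K={G} ∪ Q={C} → {C,G} (+1)
site 3, node EKQ: E={G} ∩ KQ={C,G} → {G} (+0)
site 3, node CEGJKQT: CGJT={C,G} ∩ EKQ={G} → {G} (+0)
site 4, node CG: C={G} ∩ G={G} → {G} (+0)
site 4, node CGT: CG={G} ∩ T={G} → {G} (+0)
site 4, node CGJT: CGT={G} ∪ J={A} → {A,G} (+1)
site 4, node KQ: K={G} ∩ Q={G} → {G} (+0)
site 4, node EKQ: E={C} ∪ KQ={G} → {C,G} (+1)
site 4, node CEGJKQT: CGJT={A,G} ∩ EKQ={C,G} → {G} (+0)
per-site changes: [3, 4, 3, 3, 2]; total = 15

4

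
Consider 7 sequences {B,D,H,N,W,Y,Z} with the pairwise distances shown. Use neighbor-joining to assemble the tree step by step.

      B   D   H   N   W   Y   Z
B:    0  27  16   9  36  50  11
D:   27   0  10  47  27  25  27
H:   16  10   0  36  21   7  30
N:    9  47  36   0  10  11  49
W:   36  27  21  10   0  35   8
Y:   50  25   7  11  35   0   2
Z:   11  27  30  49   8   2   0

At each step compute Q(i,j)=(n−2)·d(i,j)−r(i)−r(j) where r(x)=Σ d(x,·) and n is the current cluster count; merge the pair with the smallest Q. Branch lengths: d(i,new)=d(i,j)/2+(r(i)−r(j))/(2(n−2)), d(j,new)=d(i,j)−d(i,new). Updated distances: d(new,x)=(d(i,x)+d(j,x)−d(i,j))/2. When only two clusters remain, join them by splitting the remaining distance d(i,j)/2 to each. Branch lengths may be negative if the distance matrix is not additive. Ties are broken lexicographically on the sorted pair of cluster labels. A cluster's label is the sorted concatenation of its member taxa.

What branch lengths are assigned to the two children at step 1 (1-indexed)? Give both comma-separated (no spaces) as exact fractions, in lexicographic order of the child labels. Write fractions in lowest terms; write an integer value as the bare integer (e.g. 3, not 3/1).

16/5,29/5

1. join B+N (d=9, Q=-266) ⇒ BN; edges |B|=16/5, |N|=29/5
  updated: d(BN,D)=65/2, d(BN,H)=43/2, d(BN,W)=37/2, d(BN,Y)=26, d(BN,Z)=51/2
2. join Y+Z (d=2, Q=-359/2) ⇒ YZ; edges |Y|=21/16, |Z|=11/16
  updated: d(BN,YZ)=99/4, d(D,YZ)=25, d(H,YZ)=35/2, d(W,YZ)=41/2
3. join D+H (d=10, Q=-269/2) ⇒ DH; edges |D|=109/12, |H|=11/12
  updated: d(BN,DH)=22, d(DH,W)=19, d(DH,YZ)=65/4
4. join BN+W (d=37/2, Q=-345/4) ⇒ BNW; edges |BN|=177/16, |W|=119/16
  updated: d(BNW,DH)=45/4, d(BNW,YZ)=107/8
5. join BNW+DH (d=45/4, Q=-327/8) ⇒ BDHNW; edges |BNW|=67/16, |DH|=113/16
  updated: d(BDHNW,YZ)=147/16
6. join BDHNW+YZ (d=147/16) ⇒ BDHNWYZ; edges |BDHNW|=147/32, |YZ|=147/32
final tree: ((((B:16/5,N:29/5):177/16,W:119/16):67/16,(D:109/12,H:11/12):113/16):147/32,(Y:21/16,Z:11/16):147/32)
total length: 959/16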